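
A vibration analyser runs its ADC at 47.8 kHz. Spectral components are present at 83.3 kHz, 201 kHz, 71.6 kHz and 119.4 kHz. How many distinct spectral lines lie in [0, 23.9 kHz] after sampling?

3

fs/2 = 23.9 kHz.
83.3 kHz mod fs = 35.5 kHz.
35.5 kHz > fs/2 = 23.9 kHz, folds to fs − 35.5 kHz = 12.3 kHz.
201 kHz mod fs = 9.8 kHz.
9.8 kHz ≤ fs/2 = 23.9 kHz, appears at 9.8 kHz.
71.6 kHz mod fs = 23.8 kHz.
23.8 kHz ≤ fs/2 = 23.9 kHz, appears at 23.8 kHz.
119.4 kHz mod fs = 23.8 kHz.
23.8 kHz ≤ fs/2 = 23.9 kHz, appears at 23.8 kHz.
Distinct values: {9.8 kHz, 12.3 kHz, 23.8 kHz} → 3.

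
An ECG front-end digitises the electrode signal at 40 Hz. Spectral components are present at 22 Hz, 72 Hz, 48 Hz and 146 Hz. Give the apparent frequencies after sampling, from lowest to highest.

fs/2 = 20 Hz.
22 Hz > fs/2 = 20 Hz, folds to fs − 22 Hz = 18 Hz.
72 Hz mod fs = 32 Hz.
32 Hz > fs/2 = 20 Hz, folds to fs − 32 Hz = 8 Hz.
48 Hz mod fs = 8 Hz.
8 Hz ≤ fs/2 = 20 Hz, appears at 8 Hz.
146 Hz mod fs = 26 Hz.
26 Hz > fs/2 = 20 Hz, folds to fs − 26 Hz = 14 Hz.
Distinct values: {8 Hz, 14 Hz, 18 Hz}.

8 Hz, 14 Hz, 18 Hz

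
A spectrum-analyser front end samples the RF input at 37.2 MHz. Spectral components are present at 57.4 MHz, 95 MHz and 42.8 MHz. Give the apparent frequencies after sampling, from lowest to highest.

fs/2 = 18.6 MHz.
57.4 MHz mod fs = 20.2 MHz.
20.2 MHz > fs/2 = 18.6 MHz, folds to fs − 20.2 MHz = 17 MHz.
95 MHz mod fs = 20.6 MHz.
20.6 MHz > fs/2 = 18.6 MHz, folds to fs − 20.6 MHz = 16.6 MHz.
42.8 MHz mod fs = 5.6 MHz.
5.6 MHz ≤ fs/2 = 18.6 MHz, appears at 5.6 MHz.
Distinct values: {5.6 MHz, 16.6 MHz, 17 MHz}.

5.6 MHz, 16.6 MHz, 17 MHz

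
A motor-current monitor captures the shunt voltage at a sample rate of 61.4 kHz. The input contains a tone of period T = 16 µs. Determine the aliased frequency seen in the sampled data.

T = 16 µs → f = 1/T = 62.5 kHz.
62.5 kHz mod fs = 1.1 kHz.
1.1 kHz ≤ fs/2 = 30.7 kHz, appears at 1.1 kHz.

1.1 kHz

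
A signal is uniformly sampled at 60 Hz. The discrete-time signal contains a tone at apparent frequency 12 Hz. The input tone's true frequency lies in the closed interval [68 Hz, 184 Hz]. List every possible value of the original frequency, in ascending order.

Frequencies that alias to 12 Hz are k·fs ± 12 Hz for integer k ≥ 0.
k=0: 12 Hz.
k=1: 48 Hz, 72 Hz.
k=2: 108 Hz, 132 Hz.
k=3: 168 Hz, 192 Hz.
k=4: 228 Hz, 252 Hz.
Within [68 Hz, 184 Hz]: 72 Hz, 108 Hz, 132 Hz, 168 Hz.

72 Hz, 108 Hz, 132 Hz, 168 Hz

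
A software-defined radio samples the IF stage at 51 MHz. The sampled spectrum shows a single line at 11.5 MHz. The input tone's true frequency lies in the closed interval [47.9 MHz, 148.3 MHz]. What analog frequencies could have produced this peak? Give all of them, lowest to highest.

Frequencies that alias to 11.5 MHz are k·fs ± 11.5 MHz for integer k ≥ 0.
k=0: 11.5 MHz.
k=1: 39.5 MHz, 62.5 MHz.
k=2: 90.5 MHz, 113.5 MHz.
k=3: 141.5 MHz, 164.5 MHz.
k=4: 192.5 MHz, 215.5 MHz.
Within [47.9 MHz, 148.3 MHz]: 62.5 MHz, 90.5 MHz, 113.5 MHz, 141.5 MHz.

62.5 MHz, 90.5 MHz, 113.5 MHz, 141.5 MHz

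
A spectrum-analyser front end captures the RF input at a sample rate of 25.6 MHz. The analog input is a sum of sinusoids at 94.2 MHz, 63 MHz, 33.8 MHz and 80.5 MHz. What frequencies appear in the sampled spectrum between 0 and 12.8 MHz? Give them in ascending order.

3.7 MHz, 8.2 MHz, 11.8 MHz

fs/2 = 12.8 MHz.
94.2 MHz mod fs = 17.4 MHz.
17.4 MHz > fs/2 = 12.8 MHz, folds to fs − 17.4 MHz = 8.2 MHz.
63 MHz mod fs = 11.8 MHz.
11.8 MHz ≤ fs/2 = 12.8 MHz, appears at 11.8 MHz.
33.8 MHz mod fs = 8.2 MHz.
8.2 MHz ≤ fs/2 = 12.8 MHz, appears at 8.2 MHz.
80.5 MHz mod fs = 3.7 MHz.
3.7 MHz ≤ fs/2 = 12.8 MHz, appears at 3.7 MHz.
Distinct values: {3.7 MHz, 8.2 MHz, 11.8 MHz}.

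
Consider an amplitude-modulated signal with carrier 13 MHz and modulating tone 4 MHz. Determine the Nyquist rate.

AM sidebands sit at fc ± fm = 9 MHz and 17 MHz.
Highest-frequency component: 17 MHz.
Nyquist rate = 2 × 17 MHz = 34 MHz.

34 MHz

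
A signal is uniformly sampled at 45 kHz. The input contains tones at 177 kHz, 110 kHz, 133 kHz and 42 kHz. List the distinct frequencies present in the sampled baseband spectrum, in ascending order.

fs/2 = 22.5 kHz.
177 kHz mod fs = 42 kHz.
42 kHz > fs/2 = 22.5 kHz, folds to fs − 42 kHz = 3 kHz.
110 kHz mod fs = 20 kHz.
20 kHz ≤ fs/2 = 22.5 kHz, appears at 20 kHz.
133 kHz mod fs = 43 kHz.
43 kHz > fs/2 = 22.5 kHz, folds to fs − 43 kHz = 2 kHz.
42 kHz > fs/2 = 22.5 kHz, folds to fs − 42 kHz = 3 kHz.
Distinct values: {2 kHz, 3 kHz, 20 kHz}.

2 kHz, 3 kHz, 20 kHz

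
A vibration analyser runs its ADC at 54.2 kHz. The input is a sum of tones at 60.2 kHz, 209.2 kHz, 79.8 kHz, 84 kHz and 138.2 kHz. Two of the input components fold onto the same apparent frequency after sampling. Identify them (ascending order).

84 kHz, 138.2 kHz

fs/2 = 27.1 kHz.
60.2 kHz mod fs = 6 kHz.
6 kHz ≤ fs/2 = 27.1 kHz, appears at 6 kHz.
209.2 kHz mod fs = 46.6 kHz.
46.6 kHz > fs/2 = 27.1 kHz, folds to fs − 46.6 kHz = 7.6 kHz.
79.8 kHz mod fs = 25.6 kHz.
25.6 kHz ≤ fs/2 = 27.1 kHz, appears at 25.6 kHz.
84 kHz mod fs = 29.8 kHz.
29.8 kHz > fs/2 = 27.1 kHz, folds to fs − 29.8 kHz = 24.4 kHz.
138.2 kHz mod fs = 29.8 kHz.
29.8 kHz > fs/2 = 27.1 kHz, folds to fs − 29.8 kHz = 24.4 kHz.
84 kHz and 138.2 kHz both map to 24.4 kHz.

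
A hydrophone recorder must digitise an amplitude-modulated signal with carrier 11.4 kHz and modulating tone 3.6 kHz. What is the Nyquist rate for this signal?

30 kHz

AM sidebands sit at fc ± fm = 7.8 kHz and 15 kHz.
Highest-frequency component: 15 kHz.
Nyquist rate = 2 × 15 kHz = 30 kHz.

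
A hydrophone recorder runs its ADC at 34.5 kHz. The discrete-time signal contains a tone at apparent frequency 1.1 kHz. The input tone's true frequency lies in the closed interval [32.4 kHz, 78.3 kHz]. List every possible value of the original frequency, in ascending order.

Frequencies that alias to 1.1 kHz are k·fs ± 1.1 kHz for integer k ≥ 0.
k=0: 1.1 kHz.
k=1: 33.4 kHz, 35.6 kHz.
k=2: 67.9 kHz, 70.1 kHz.
k=3: 102.4 kHz, 104.6 kHz.
Within [32.4 kHz, 78.3 kHz]: 33.4 kHz, 35.6 kHz, 67.9 kHz, 70.1 kHz.

33.4 kHz, 35.6 kHz, 67.9 kHz, 70.1 kHz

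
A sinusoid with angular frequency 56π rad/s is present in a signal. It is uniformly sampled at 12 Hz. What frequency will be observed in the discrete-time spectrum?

ω = 56π rad/s → f = ω/(2π) = 28 Hz.
28 Hz mod fs = 4 Hz.
4 Hz ≤ fs/2 = 6 Hz, appears at 4 Hz.

4 Hz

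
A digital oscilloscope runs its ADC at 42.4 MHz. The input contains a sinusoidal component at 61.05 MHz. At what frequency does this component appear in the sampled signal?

18.65 MHz

61.05 MHz mod fs = 18.65 MHz.
18.65 MHz ≤ fs/2 = 21.2 MHz, appears at 18.65 MHz.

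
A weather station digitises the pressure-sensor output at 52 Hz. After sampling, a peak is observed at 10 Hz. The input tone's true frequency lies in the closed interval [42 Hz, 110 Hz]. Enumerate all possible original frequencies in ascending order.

Frequencies that alias to 10 Hz are k·fs ± 10 Hz for integer k ≥ 0.
k=0: 10 Hz.
k=1: 42 Hz, 62 Hz.
k=2: 94 Hz, 114 Hz.
k=3: 146 Hz, 166 Hz.
Within [42 Hz, 110 Hz]: 42 Hz, 62 Hz, 94 Hz.

42 Hz, 62 Hz, 94 Hz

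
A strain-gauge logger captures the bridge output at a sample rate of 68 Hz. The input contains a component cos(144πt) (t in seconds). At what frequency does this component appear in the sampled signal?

ω = 144π rad/s → f = ω/(2π) = 72 Hz.
72 Hz mod fs = 4 Hz.
4 Hz ≤ fs/2 = 34 Hz, appears at 4 Hz.

4 Hz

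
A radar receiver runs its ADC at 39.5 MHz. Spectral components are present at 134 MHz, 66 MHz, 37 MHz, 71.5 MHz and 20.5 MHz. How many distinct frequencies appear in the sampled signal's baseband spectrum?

5

fs/2 = 19.75 MHz.
134 MHz mod fs = 15.5 MHz.
15.5 MHz ≤ fs/2 = 19.75 MHz, appears at 15.5 MHz.
66 MHz mod fs = 26.5 MHz.
26.5 MHz > fs/2 = 19.75 MHz, folds to fs − 26.5 MHz = 13 MHz.
37 MHz > fs/2 = 19.75 MHz, folds to fs − 37 MHz = 2.5 MHz.
71.5 MHz mod fs = 32 MHz.
32 MHz > fs/2 = 19.75 MHz, folds to fs − 32 MHz = 7.5 MHz.
20.5 MHz > fs/2 = 19.75 MHz, folds to fs − 20.5 MHz = 19 MHz.
Distinct values: {2.5 MHz, 7.5 MHz, 13 MHz, 15.5 MHz, 19 MHz} → 5.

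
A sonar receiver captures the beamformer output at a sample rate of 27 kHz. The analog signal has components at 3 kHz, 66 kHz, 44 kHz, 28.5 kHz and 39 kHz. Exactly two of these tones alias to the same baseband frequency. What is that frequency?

12 kHz

fs/2 = 13.5 kHz.
3 kHz ≤ fs/2 = 13.5 kHz, passes unchanged.
66 kHz mod fs = 12 kHz.
12 kHz ≤ fs/2 = 13.5 kHz, appears at 12 kHz.
44 kHz mod fs = 17 kHz.
17 kHz > fs/2 = 13.5 kHz, folds to fs − 17 kHz = 10 kHz.
28.5 kHz mod fs = 1.5 kHz.
1.5 kHz ≤ fs/2 = 13.5 kHz, appears at 1.5 kHz.
39 kHz mod fs = 12 kHz.
12 kHz ≤ fs/2 = 13.5 kHz, appears at 12 kHz.
39 kHz and 66 kHz both map to 12 kHz.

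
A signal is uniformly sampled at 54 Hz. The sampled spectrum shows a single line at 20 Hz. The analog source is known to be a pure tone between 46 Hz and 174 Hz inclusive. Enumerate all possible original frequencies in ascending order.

74 Hz, 88 Hz, 128 Hz, 142 Hz

Frequencies that alias to 20 Hz are k·fs ± 20 Hz for integer k ≥ 0.
k=0: 20 Hz.
k=1: 34 Hz, 74 Hz.
k=2: 88 Hz, 128 Hz.
k=3: 142 Hz, 182 Hz.
k=4: 196 Hz, 236 Hz.
Within [46 Hz, 174 Hz]: 74 Hz, 88 Hz, 128 Hz, 142 Hz.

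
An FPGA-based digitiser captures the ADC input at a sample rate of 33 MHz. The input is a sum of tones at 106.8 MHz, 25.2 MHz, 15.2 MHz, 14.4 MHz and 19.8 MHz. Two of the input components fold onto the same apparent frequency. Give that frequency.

fs/2 = 16.5 MHz.
106.8 MHz mod fs = 7.8 MHz.
7.8 MHz ≤ fs/2 = 16.5 MHz, appears at 7.8 MHz.
25.2 MHz > fs/2 = 16.5 MHz, folds to fs − 25.2 MHz = 7.8 MHz.
15.2 MHz ≤ fs/2 = 16.5 MHz, passes unchanged.
14.4 MHz ≤ fs/2 = 16.5 MHz, passes unchanged.
19.8 MHz > fs/2 = 16.5 MHz, folds to fs − 19.8 MHz = 13.2 MHz.
25.2 MHz and 106.8 MHz both map to 7.8 MHz.

7.8 MHz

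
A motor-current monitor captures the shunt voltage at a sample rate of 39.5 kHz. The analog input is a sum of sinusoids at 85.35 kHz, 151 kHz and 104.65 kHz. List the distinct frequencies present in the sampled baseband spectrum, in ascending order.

fs/2 = 19.75 kHz.
85.35 kHz mod fs = 6.35 kHz.
6.35 kHz ≤ fs/2 = 19.75 kHz, appears at 6.35 kHz.
151 kHz mod fs = 32.5 kHz.
32.5 kHz > fs/2 = 19.75 kHz, folds to fs − 32.5 kHz = 7 kHz.
104.65 kHz mod fs = 25.65 kHz.
25.65 kHz > fs/2 = 19.75 kHz, folds to fs − 25.65 kHz = 13.85 kHz.
Distinct values: {6.35 kHz, 7 kHz, 13.85 kHz}.

6.35 kHz, 7 kHz, 13.85 kHz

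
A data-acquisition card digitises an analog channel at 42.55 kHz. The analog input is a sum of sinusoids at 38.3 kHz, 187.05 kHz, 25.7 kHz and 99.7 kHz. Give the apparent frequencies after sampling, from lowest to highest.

4.25 kHz, 14.6 kHz, 16.85 kHz

fs/2 = 21.275 kHz.
38.3 kHz > fs/2 = 21.275 kHz, folds to fs − 38.3 kHz = 4.25 kHz.
187.05 kHz mod fs = 16.85 kHz.
16.85 kHz ≤ fs/2 = 21.275 kHz, appears at 16.85 kHz.
25.7 kHz > fs/2 = 21.275 kHz, folds to fs − 25.7 kHz = 16.85 kHz.
99.7 kHz mod fs = 14.6 kHz.
14.6 kHz ≤ fs/2 = 21.275 kHz, appears at 14.6 kHz.
Distinct values: {4.25 kHz, 14.6 kHz, 16.85 kHz}.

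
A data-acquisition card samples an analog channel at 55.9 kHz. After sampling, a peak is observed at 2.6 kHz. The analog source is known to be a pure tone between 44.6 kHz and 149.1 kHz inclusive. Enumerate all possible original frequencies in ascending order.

53.3 kHz, 58.5 kHz, 109.2 kHz, 114.4 kHz

Frequencies that alias to 2.6 kHz are k·fs ± 2.6 kHz for integer k ≥ 0.
k=0: 2.6 kHz.
k=1: 53.3 kHz, 58.5 kHz.
k=2: 109.2 kHz, 114.4 kHz.
k=3: 165.1 kHz, 170.3 kHz.
Within [44.6 kHz, 149.1 kHz]: 53.3 kHz, 58.5 kHz, 109.2 kHz, 114.4 kHz.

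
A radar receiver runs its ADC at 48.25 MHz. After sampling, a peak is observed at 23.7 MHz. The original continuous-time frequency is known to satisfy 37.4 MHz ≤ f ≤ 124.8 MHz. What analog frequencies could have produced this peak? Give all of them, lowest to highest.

Frequencies that alias to 23.7 MHz are k·fs ± 23.7 MHz for integer k ≥ 0.
k=0: 23.7 MHz.
k=1: 24.55 MHz, 71.95 MHz.
k=2: 72.8 MHz, 120.2 MHz.
k=3: 121.05 MHz, 168.45 MHz.
k=4: 169.3 MHz, 216.7 MHz.
Within [37.4 MHz, 124.8 MHz]: 71.95 MHz, 72.8 MHz, 120.2 MHz, 121.05 MHz.

71.95 MHz, 72.8 MHz, 120.2 MHz, 121.05 MHz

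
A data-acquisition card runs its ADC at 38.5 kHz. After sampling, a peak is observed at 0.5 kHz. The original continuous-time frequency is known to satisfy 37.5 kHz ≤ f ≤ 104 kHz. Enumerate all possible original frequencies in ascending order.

Frequencies that alias to 0.5 kHz are k·fs ± 0.5 kHz for integer k ≥ 0.
k=0: 0.5 kHz.
k=1: 38 kHz, 39 kHz.
k=2: 76.5 kHz, 77.5 kHz.
k=3: 115 kHz, 116 kHz.
Within [37.5 kHz, 104 kHz]: 38 kHz, 39 kHz, 76.5 kHz, 77.5 kHz.

38 kHz, 39 kHz, 76.5 kHz, 77.5 kHz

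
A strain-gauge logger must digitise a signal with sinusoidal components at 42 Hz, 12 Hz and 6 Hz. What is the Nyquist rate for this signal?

Highest-frequency component: 42 Hz.
Nyquist rate = 2 × 42 Hz = 84 Hz.

84 Hz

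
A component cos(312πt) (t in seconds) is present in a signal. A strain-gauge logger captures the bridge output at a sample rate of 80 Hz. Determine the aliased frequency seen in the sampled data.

4 Hz

ω = 312π rad/s → f = ω/(2π) = 156 Hz.
156 Hz mod fs = 76 Hz.
76 Hz > fs/2 = 40 Hz, folds to fs − 76 Hz = 4 Hz.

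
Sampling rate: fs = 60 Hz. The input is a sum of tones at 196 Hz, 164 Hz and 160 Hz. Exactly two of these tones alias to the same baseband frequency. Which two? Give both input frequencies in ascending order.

164 Hz, 196 Hz

fs/2 = 30 Hz.
196 Hz mod fs = 16 Hz.
16 Hz ≤ fs/2 = 30 Hz, appears at 16 Hz.
164 Hz mod fs = 44 Hz.
44 Hz > fs/2 = 30 Hz, folds to fs − 44 Hz = 16 Hz.
160 Hz mod fs = 40 Hz.
40 Hz > fs/2 = 30 Hz, folds to fs − 40 Hz = 20 Hz.
164 Hz and 196 Hz both map to 16 Hz.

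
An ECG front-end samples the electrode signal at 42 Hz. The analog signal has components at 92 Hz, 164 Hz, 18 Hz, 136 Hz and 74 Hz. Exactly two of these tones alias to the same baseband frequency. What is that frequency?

fs/2 = 21 Hz.
92 Hz mod fs = 8 Hz.
8 Hz ≤ fs/2 = 21 Hz, appears at 8 Hz.
164 Hz mod fs = 38 Hz.
38 Hz > fs/2 = 21 Hz, folds to fs − 38 Hz = 4 Hz.
18 Hz ≤ fs/2 = 21 Hz, passes unchanged.
136 Hz mod fs = 10 Hz.
10 Hz ≤ fs/2 = 21 Hz, appears at 10 Hz.
74 Hz mod fs = 32 Hz.
32 Hz > fs/2 = 21 Hz, folds to fs − 32 Hz = 10 Hz.
74 Hz and 136 Hz both map to 10 Hz.

10 Hz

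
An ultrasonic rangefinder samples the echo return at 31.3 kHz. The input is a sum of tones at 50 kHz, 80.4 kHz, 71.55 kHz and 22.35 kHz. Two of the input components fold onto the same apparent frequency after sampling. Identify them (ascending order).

fs/2 = 15.65 kHz.
50 kHz mod fs = 18.7 kHz.
18.7 kHz > fs/2 = 15.65 kHz, folds to fs − 18.7 kHz = 12.6 kHz.
80.4 kHz mod fs = 17.8 kHz.
17.8 kHz > fs/2 = 15.65 kHz, folds to fs − 17.8 kHz = 13.5 kHz.
71.55 kHz mod fs = 8.95 kHz.
8.95 kHz ≤ fs/2 = 15.65 kHz, appears at 8.95 kHz.
22.35 kHz > fs/2 = 15.65 kHz, folds to fs − 22.35 kHz = 8.95 kHz.
22.35 kHz and 71.55 kHz both map to 8.95 kHz.

22.35 kHz, 71.55 kHz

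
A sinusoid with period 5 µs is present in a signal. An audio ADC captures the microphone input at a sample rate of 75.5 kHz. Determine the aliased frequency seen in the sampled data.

26.5 kHz

T = 5 µs → f = 1/T = 200 kHz.
200 kHz mod fs = 49 kHz.
49 kHz > fs/2 = 37.75 kHz, folds to fs − 49 kHz = 26.5 kHz.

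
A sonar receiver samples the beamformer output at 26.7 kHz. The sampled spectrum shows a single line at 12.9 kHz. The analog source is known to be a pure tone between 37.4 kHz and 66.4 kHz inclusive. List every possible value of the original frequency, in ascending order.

39.6 kHz, 40.5 kHz, 66.3 kHz

Frequencies that alias to 12.9 kHz are k·fs ± 12.9 kHz for integer k ≥ 0.
k=0: 12.9 kHz.
k=1: 13.8 kHz, 39.6 kHz.
k=2: 40.5 kHz, 66.3 kHz.
k=3: 67.2 kHz, 93 kHz.
Within [37.4 kHz, 66.4 kHz]: 39.6 kHz, 40.5 kHz, 66.3 kHz.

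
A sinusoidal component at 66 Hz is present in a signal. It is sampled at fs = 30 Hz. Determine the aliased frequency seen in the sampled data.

66 Hz mod fs = 6 Hz.
6 Hz ≤ fs/2 = 15 Hz, appears at 6 Hz.

6 Hz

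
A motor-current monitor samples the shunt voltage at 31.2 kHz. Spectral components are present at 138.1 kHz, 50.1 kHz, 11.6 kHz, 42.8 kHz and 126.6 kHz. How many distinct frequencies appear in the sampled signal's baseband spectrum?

fs/2 = 15.6 kHz.
138.1 kHz mod fs = 13.3 kHz.
13.3 kHz ≤ fs/2 = 15.6 kHz, appears at 13.3 kHz.
50.1 kHz mod fs = 18.9 kHz.
18.9 kHz > fs/2 = 15.6 kHz, folds to fs − 18.9 kHz = 12.3 kHz.
11.6 kHz ≤ fs/2 = 15.6 kHz, passes unchanged.
42.8 kHz mod fs = 11.6 kHz.
11.6 kHz ≤ fs/2 = 15.6 kHz, appears at 11.6 kHz.
126.6 kHz mod fs = 1.8 kHz.
1.8 kHz ≤ fs/2 = 15.6 kHz, appears at 1.8 kHz.
Distinct values: {1.8 kHz, 11.6 kHz, 12.3 kHz, 13.3 kHz} → 4.

4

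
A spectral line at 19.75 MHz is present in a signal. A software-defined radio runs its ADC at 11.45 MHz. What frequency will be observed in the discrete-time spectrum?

3.15 MHz

19.75 MHz mod fs = 8.3 MHz.
8.3 MHz > fs/2 = 5.725 MHz, folds to fs − 8.3 MHz = 3.15 MHz.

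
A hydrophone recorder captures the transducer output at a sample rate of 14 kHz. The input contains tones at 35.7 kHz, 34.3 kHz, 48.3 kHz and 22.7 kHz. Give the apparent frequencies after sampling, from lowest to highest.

5.3 kHz, 6.3 kHz

fs/2 = 7 kHz.
35.7 kHz mod fs = 7.7 kHz.
7.7 kHz > fs/2 = 7 kHz, folds to fs − 7.7 kHz = 6.3 kHz.
34.3 kHz mod fs = 6.3 kHz.
6.3 kHz ≤ fs/2 = 7 kHz, appears at 6.3 kHz.
48.3 kHz mod fs = 6.3 kHz.
6.3 kHz ≤ fs/2 = 7 kHz, appears at 6.3 kHz.
22.7 kHz mod fs = 8.7 kHz.
8.7 kHz > fs/2 = 7 kHz, folds to fs − 8.7 kHz = 5.3 kHz.
Distinct values: {5.3 kHz, 6.3 kHz}.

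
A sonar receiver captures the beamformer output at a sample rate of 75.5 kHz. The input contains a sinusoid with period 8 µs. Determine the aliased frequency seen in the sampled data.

26 kHz

T = 8 µs → f = 1/T = 125 kHz.
125 kHz mod fs = 49.5 kHz.
49.5 kHz > fs/2 = 37.75 kHz, folds to fs − 49.5 kHz = 26 kHz.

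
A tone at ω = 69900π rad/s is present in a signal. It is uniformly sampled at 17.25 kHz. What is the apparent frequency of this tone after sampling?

0.45 kHz

ω = 69900π rad/s → f = ω/(2π) = 34950 Hz = 34.95 kHz.
34.95 kHz mod fs = 0.45 kHz.
0.45 kHz ≤ fs/2 = 8.625 kHz, appears at 0.45 kHz.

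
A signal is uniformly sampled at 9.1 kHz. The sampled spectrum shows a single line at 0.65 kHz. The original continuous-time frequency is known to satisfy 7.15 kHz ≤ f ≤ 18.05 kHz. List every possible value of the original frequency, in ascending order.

8.45 kHz, 9.75 kHz, 17.55 kHz

Frequencies that alias to 0.65 kHz are k·fs ± 0.65 kHz for integer k ≥ 0.
k=0: 0.65 kHz.
k=1: 8.45 kHz, 9.75 kHz.
k=2: 17.55 kHz, 18.85 kHz.
k=3: 26.65 kHz, 27.95 kHz.
Within [7.15 kHz, 18.05 kHz]: 8.45 kHz, 9.75 kHz, 17.55 kHz.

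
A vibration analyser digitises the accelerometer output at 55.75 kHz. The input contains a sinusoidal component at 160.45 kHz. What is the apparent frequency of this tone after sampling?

6.8 kHz

160.45 kHz mod fs = 48.95 kHz.
48.95 kHz > fs/2 = 27.875 kHz, folds to fs − 48.95 kHz = 6.8 kHz.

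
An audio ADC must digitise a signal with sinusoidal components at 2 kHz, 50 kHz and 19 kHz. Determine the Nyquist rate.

100 kHz

Highest-frequency component: 50 kHz.
Nyquist rate = 2 × 50 kHz = 100 kHz.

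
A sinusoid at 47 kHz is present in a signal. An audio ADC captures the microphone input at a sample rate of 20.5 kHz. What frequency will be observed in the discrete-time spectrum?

47 kHz mod fs = 6 kHz.
6 kHz ≤ fs/2 = 10.25 kHz, appears at 6 kHz.

6 kHz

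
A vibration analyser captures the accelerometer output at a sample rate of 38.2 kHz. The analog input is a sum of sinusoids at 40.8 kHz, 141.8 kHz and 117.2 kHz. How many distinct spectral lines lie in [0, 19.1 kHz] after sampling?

fs/2 = 19.1 kHz.
40.8 kHz mod fs = 2.6 kHz.
2.6 kHz ≤ fs/2 = 19.1 kHz, appears at 2.6 kHz.
141.8 kHz mod fs = 27.2 kHz.
27.2 kHz > fs/2 = 19.1 kHz, folds to fs − 27.2 kHz = 11 kHz.
117.2 kHz mod fs = 2.6 kHz.
2.6 kHz ≤ fs/2 = 19.1 kHz, appears at 2.6 kHz.
Distinct values: {2.6 kHz, 11 kHz} → 2.

2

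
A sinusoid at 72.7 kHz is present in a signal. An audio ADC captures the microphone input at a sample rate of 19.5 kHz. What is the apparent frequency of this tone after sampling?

72.7 kHz mod fs = 14.2 kHz.
14.2 kHz > fs/2 = 9.75 kHz, folds to fs − 14.2 kHz = 5.3 kHz.

5.3 kHz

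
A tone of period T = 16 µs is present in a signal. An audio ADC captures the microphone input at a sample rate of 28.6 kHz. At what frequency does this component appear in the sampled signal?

5.3 kHz

T = 16 µs → f = 1/T = 62.5 kHz.
62.5 kHz mod fs = 5.3 kHz.
5.3 kHz ≤ fs/2 = 14.3 kHz, appears at 5.3 kHz.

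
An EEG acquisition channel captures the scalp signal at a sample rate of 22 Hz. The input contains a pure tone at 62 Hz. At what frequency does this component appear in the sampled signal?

62 Hz mod fs = 18 Hz.
18 Hz > fs/2 = 11 Hz, folds to fs − 18 Hz = 4 Hz.

4 Hz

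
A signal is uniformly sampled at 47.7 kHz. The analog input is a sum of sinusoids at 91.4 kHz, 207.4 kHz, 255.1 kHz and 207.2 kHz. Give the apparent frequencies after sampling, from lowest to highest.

fs/2 = 23.85 kHz.
91.4 kHz mod fs = 43.7 kHz.
43.7 kHz > fs/2 = 23.85 kHz, folds to fs − 43.7 kHz = 4 kHz.
207.4 kHz mod fs = 16.6 kHz.
16.6 kHz ≤ fs/2 = 23.85 kHz, appears at 16.6 kHz.
255.1 kHz mod fs = 16.6 kHz.
16.6 kHz ≤ fs/2 = 23.85 kHz, appears at 16.6 kHz.
207.2 kHz mod fs = 16.4 kHz.
16.4 kHz ≤ fs/2 = 23.85 kHz, appears at 16.4 kHz.
Distinct values: {4 kHz, 16.4 kHz, 16.6 kHz}.

4 kHz, 16.4 kHz, 16.6 kHz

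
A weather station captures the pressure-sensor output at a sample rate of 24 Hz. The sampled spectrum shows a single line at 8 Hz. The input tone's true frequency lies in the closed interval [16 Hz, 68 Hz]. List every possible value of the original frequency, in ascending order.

16 Hz, 32 Hz, 40 Hz, 56 Hz, 64 Hz

Frequencies that alias to 8 Hz are k·fs ± 8 Hz for integer k ≥ 0.
k=0: 8 Hz.
k=1: 16 Hz, 32 Hz.
k=2: 40 Hz, 56 Hz.
k=3: 64 Hz, 80 Hz.
k=4: 88 Hz, 104 Hz.
Within [16 Hz, 68 Hz]: 16 Hz, 32 Hz, 40 Hz, 56 Hz, 64 Hz.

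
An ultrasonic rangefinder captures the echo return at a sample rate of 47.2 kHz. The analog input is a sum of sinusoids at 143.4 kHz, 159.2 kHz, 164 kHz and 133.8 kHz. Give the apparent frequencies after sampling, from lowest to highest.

1.8 kHz, 7.8 kHz, 17.6 kHz, 22.4 kHz

fs/2 = 23.6 kHz.
143.4 kHz mod fs = 1.8 kHz.
1.8 kHz ≤ fs/2 = 23.6 kHz, appears at 1.8 kHz.
159.2 kHz mod fs = 17.6 kHz.
17.6 kHz ≤ fs/2 = 23.6 kHz, appears at 17.6 kHz.
164 kHz mod fs = 22.4 kHz.
22.4 kHz ≤ fs/2 = 23.6 kHz, appears at 22.4 kHz.
133.8 kHz mod fs = 39.4 kHz.
39.4 kHz > fs/2 = 23.6 kHz, folds to fs − 39.4 kHz = 7.8 kHz.
Distinct values: {1.8 kHz, 7.8 kHz, 17.6 kHz, 22.4 kHz}.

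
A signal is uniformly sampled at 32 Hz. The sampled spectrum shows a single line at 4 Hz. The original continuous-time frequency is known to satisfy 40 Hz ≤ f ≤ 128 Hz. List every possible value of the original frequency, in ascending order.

Frequencies that alias to 4 Hz are k·fs ± 4 Hz for integer k ≥ 0.
k=0: 4 Hz.
k=1: 28 Hz, 36 Hz.
k=2: 60 Hz, 68 Hz.
k=3: 92 Hz, 100 Hz.
k=4: 124 Hz, 132 Hz.
k=5: 156 Hz, 164 Hz.
Within [40 Hz, 128 Hz]: 60 Hz, 68 Hz, 92 Hz, 100 Hz, 124 Hz.

60 Hz, 68 Hz, 92 Hz, 100 Hz, 124 Hz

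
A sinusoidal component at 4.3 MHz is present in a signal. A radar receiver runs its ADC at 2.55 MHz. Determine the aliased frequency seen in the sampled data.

0.8 MHz

4.3 MHz mod fs = 1.75 MHz.
1.75 MHz > fs/2 = 1.275 MHz, folds to fs − 1.75 MHz = 0.8 MHz.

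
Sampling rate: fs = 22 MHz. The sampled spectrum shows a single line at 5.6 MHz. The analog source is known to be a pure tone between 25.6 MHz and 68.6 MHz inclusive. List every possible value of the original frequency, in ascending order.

27.6 MHz, 38.4 MHz, 49.6 MHz, 60.4 MHz

Frequencies that alias to 5.6 MHz are k·fs ± 5.6 MHz for integer k ≥ 0.
k=0: 5.6 MHz.
k=1: 16.4 MHz, 27.6 MHz.
k=2: 38.4 MHz, 49.6 MHz.
k=3: 60.4 MHz, 71.6 MHz.
k=4: 82.4 MHz, 93.6 MHz.
Within [25.6 MHz, 68.6 MHz]: 27.6 MHz, 38.4 MHz, 49.6 MHz, 60.4 MHz.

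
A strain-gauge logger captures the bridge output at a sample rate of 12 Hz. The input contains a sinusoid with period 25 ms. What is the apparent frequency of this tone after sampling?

T = 25 ms → f = 1/T = 40 Hz.
40 Hz mod fs = 4 Hz.
4 Hz ≤ fs/2 = 6 Hz, appears at 4 Hz.

4 Hz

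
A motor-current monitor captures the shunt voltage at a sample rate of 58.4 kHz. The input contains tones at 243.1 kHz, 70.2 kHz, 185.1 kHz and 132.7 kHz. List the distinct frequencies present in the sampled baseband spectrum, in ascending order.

9.5 kHz, 9.9 kHz, 11.8 kHz, 15.9 kHz

fs/2 = 29.2 kHz.
243.1 kHz mod fs = 9.5 kHz.
9.5 kHz ≤ fs/2 = 29.2 kHz, appears at 9.5 kHz.
70.2 kHz mod fs = 11.8 kHz.
11.8 kHz ≤ fs/2 = 29.2 kHz, appears at 11.8 kHz.
185.1 kHz mod fs = 9.9 kHz.
9.9 kHz ≤ fs/2 = 29.2 kHz, appears at 9.9 kHz.
132.7 kHz mod fs = 15.9 kHz.
15.9 kHz ≤ fs/2 = 29.2 kHz, appears at 15.9 kHz.
Distinct values: {9.5 kHz, 9.9 kHz, 11.8 kHz, 15.9 kHz}.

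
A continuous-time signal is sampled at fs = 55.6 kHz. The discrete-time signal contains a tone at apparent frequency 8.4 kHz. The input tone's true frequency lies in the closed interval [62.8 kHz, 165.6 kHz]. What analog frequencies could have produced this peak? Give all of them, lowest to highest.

Frequencies that alias to 8.4 kHz are k·fs ± 8.4 kHz for integer k ≥ 0.
k=0: 8.4 kHz.
k=1: 47.2 kHz, 64 kHz.
k=2: 102.8 kHz, 119.6 kHz.
k=3: 158.4 kHz, 175.2 kHz.
k=4: 214 kHz, 230.8 kHz.
Within [62.8 kHz, 165.6 kHz]: 64 kHz, 102.8 kHz, 119.6 kHz, 158.4 kHz.

64 kHz, 102.8 kHz, 119.6 kHz, 158.4 kHz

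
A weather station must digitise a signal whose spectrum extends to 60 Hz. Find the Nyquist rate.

Nyquist rate = 2 × 60 Hz = 120 Hz.

120 Hz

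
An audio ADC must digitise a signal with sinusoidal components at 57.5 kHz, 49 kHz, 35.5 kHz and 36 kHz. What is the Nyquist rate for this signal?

115 kHz

Highest-frequency component: 57.5 kHz.
Nyquist rate = 2 × 57.5 kHz = 115 kHz.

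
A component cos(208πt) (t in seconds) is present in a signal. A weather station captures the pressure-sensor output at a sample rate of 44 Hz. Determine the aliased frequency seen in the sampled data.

16 Hz

ω = 208π rad/s → f = ω/(2π) = 104 Hz.
104 Hz mod fs = 16 Hz.
16 Hz ≤ fs/2 = 22 Hz, appears at 16 Hz.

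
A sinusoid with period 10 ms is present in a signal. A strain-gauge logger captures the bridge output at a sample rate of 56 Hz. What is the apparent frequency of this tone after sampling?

12 Hz

T = 10 ms → f = 1/T = 100 Hz.
100 Hz mod fs = 44 Hz.
44 Hz > fs/2 = 28 Hz, folds to fs − 44 Hz = 12 Hz.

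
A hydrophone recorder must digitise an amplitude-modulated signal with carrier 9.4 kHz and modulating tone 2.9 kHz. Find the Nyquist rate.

24.6 kHz

AM sidebands sit at fc ± fm = 6.5 kHz and 12.3 kHz.
Highest-frequency component: 12.3 kHz.
Nyquist rate = 2 × 12.3 kHz = 24.6 kHz.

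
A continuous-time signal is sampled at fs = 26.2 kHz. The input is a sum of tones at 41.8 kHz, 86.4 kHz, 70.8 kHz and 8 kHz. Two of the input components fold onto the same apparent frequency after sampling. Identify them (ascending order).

fs/2 = 13.1 kHz.
41.8 kHz mod fs = 15.6 kHz.
15.6 kHz > fs/2 = 13.1 kHz, folds to fs − 15.6 kHz = 10.6 kHz.
86.4 kHz mod fs = 7.8 kHz.
7.8 kHz ≤ fs/2 = 13.1 kHz, appears at 7.8 kHz.
70.8 kHz mod fs = 18.4 kHz.
18.4 kHz > fs/2 = 13.1 kHz, folds to fs − 18.4 kHz = 7.8 kHz.
8 kHz ≤ fs/2 = 13.1 kHz, passes unchanged.
70.8 kHz and 86.4 kHz both map to 7.8 kHz.

70.8 kHz, 86.4 kHz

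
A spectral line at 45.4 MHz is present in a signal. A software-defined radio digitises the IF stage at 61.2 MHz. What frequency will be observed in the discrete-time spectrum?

45.4 MHz > fs/2 = 30.6 MHz, folds to fs − 45.4 MHz = 15.8 MHz.

15.8 MHz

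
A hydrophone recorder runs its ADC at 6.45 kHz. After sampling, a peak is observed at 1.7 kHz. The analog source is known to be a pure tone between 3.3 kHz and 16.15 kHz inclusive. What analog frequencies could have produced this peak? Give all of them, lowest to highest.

4.75 kHz, 8.15 kHz, 11.2 kHz, 14.6 kHz

Frequencies that alias to 1.7 kHz are k·fs ± 1.7 kHz for integer k ≥ 0.
k=0: 1.7 kHz.
k=1: 4.75 kHz, 8.15 kHz.
k=2: 11.2 kHz, 14.6 kHz.
k=3: 17.65 kHz, 21.05 kHz.
Within [3.3 kHz, 16.15 kHz]: 4.75 kHz, 8.15 kHz, 11.2 kHz, 14.6 kHz.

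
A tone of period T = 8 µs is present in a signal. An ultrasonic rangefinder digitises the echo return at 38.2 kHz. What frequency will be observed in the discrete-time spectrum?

10.4 kHz

T = 8 µs → f = 1/T = 125 kHz.
125 kHz mod fs = 10.4 kHz.
10.4 kHz ≤ fs/2 = 19.1 kHz, appears at 10.4 kHz.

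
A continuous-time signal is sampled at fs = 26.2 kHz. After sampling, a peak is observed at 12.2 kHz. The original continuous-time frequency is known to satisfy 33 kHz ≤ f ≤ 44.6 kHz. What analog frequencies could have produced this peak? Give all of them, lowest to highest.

38.4 kHz, 40.2 kHz

Frequencies that alias to 12.2 kHz are k·fs ± 12.2 kHz for integer k ≥ 0.
k=0: 12.2 kHz.
k=1: 14 kHz, 38.4 kHz.
k=2: 40.2 kHz, 64.6 kHz.
k=3: 66.4 kHz, 90.8 kHz.
Within [33 kHz, 44.6 kHz]: 38.4 kHz, 40.2 kHz.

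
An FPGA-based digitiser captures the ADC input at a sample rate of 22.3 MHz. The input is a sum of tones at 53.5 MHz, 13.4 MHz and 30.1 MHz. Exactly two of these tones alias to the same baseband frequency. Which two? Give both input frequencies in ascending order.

13.4 MHz, 53.5 MHz

fs/2 = 11.15 MHz.
53.5 MHz mod fs = 8.9 MHz.
8.9 MHz ≤ fs/2 = 11.15 MHz, appears at 8.9 MHz.
13.4 MHz > fs/2 = 11.15 MHz, folds to fs − 13.4 MHz = 8.9 MHz.
30.1 MHz mod fs = 7.8 MHz.
7.8 MHz ≤ fs/2 = 11.15 MHz, appears at 7.8 MHz.
13.4 MHz and 53.5 MHz both map to 8.9 MHz.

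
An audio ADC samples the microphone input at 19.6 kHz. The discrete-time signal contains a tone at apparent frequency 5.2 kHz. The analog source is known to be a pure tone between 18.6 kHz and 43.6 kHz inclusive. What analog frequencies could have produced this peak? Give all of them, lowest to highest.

Frequencies that alias to 5.2 kHz are k·fs ± 5.2 kHz for integer k ≥ 0.
k=0: 5.2 kHz.
k=1: 14.4 kHz, 24.8 kHz.
k=2: 34 kHz, 44.4 kHz.
k=3: 53.6 kHz, 64 kHz.
Within [18.6 kHz, 43.6 kHz]: 24.8 kHz, 34 kHz.

24.8 kHz, 34 kHz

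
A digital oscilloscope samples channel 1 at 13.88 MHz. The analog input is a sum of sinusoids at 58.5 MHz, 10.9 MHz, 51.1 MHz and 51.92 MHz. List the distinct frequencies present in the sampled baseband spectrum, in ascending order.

2.98 MHz, 3.6 MHz, 4.42 MHz

fs/2 = 6.94 MHz.
58.5 MHz mod fs = 2.98 MHz.
2.98 MHz ≤ fs/2 = 6.94 MHz, appears at 2.98 MHz.
10.9 MHz > fs/2 = 6.94 MHz, folds to fs − 10.9 MHz = 2.98 MHz.
51.1 MHz mod fs = 9.46 MHz.
9.46 MHz > fs/2 = 6.94 MHz, folds to fs − 9.46 MHz = 4.42 MHz.
51.92 MHz mod fs = 10.28 MHz.
10.28 MHz > fs/2 = 6.94 MHz, folds to fs − 10.28 MHz = 3.6 MHz.
Distinct values: {2.98 MHz, 3.6 MHz, 4.42 MHz}.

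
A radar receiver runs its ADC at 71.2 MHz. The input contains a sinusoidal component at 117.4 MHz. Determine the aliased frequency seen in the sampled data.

25 MHz

117.4 MHz mod fs = 46.2 MHz.
46.2 MHz > fs/2 = 35.6 MHz, folds to fs − 46.2 MHz = 25 MHz.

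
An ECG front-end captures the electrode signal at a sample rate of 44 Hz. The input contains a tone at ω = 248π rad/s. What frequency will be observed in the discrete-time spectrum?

8 Hz

ω = 248π rad/s → f = ω/(2π) = 124 Hz.
124 Hz mod fs = 36 Hz.
36 Hz > fs/2 = 22 Hz, folds to fs − 36 Hz = 8 Hz.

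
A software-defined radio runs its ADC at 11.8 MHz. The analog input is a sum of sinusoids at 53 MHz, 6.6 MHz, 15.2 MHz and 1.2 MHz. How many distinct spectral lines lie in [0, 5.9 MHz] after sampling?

fs/2 = 5.9 MHz.
53 MHz mod fs = 5.8 MHz.
5.8 MHz ≤ fs/2 = 5.9 MHz, appears at 5.8 MHz.
6.6 MHz > fs/2 = 5.9 MHz, folds to fs − 6.6 MHz = 5.2 MHz.
15.2 MHz mod fs = 3.4 MHz.
3.4 MHz ≤ fs/2 = 5.9 MHz, appears at 3.4 MHz.
1.2 MHz ≤ fs/2 = 5.9 MHz, passes unchanged.
Distinct values: {1.2 MHz, 3.4 MHz, 5.2 MHz, 5.8 MHz} → 4.

4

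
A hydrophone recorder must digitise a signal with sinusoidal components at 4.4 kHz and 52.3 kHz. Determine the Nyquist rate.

104.6 kHz

Highest-frequency component: 52.3 kHz.
Nyquist rate = 2 × 52.3 kHz = 104.6 kHz.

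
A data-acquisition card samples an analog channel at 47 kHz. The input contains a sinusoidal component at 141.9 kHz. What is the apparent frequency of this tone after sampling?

141.9 kHz mod fs = 0.9 kHz.
0.9 kHz ≤ fs/2 = 23.5 kHz, appears at 0.9 kHz.

0.9 kHz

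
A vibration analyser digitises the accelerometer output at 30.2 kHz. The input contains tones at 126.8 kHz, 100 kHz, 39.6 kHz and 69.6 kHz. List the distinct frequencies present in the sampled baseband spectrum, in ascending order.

6 kHz, 9.2 kHz, 9.4 kHz

fs/2 = 15.1 kHz.
126.8 kHz mod fs = 6 kHz.
6 kHz ≤ fs/2 = 15.1 kHz, appears at 6 kHz.
100 kHz mod fs = 9.4 kHz.
9.4 kHz ≤ fs/2 = 15.1 kHz, appears at 9.4 kHz.
39.6 kHz mod fs = 9.4 kHz.
9.4 kHz ≤ fs/2 = 15.1 kHz, appears at 9.4 kHz.
69.6 kHz mod fs = 9.2 kHz.
9.2 kHz ≤ fs/2 = 15.1 kHz, appears at 9.2 kHz.
Distinct values: {6 kHz, 9.2 kHz, 9.4 kHz}.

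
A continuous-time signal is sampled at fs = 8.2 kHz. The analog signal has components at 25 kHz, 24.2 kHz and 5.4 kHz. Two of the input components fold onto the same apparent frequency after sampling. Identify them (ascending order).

24.2 kHz, 25 kHz

fs/2 = 4.1 kHz.
25 kHz mod fs = 0.4 kHz.
0.4 kHz ≤ fs/2 = 4.1 kHz, appears at 0.4 kHz.
24.2 kHz mod fs = 7.8 kHz.
7.8 kHz > fs/2 = 4.1 kHz, folds to fs − 7.8 kHz = 0.4 kHz.
5.4 kHz > fs/2 = 4.1 kHz, folds to fs − 5.4 kHz = 2.8 kHz.
24.2 kHz and 25 kHz both map to 0.4 kHz.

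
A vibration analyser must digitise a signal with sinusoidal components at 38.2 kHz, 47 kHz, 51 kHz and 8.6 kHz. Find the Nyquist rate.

102 kHz

Highest-frequency component: 51 kHz.
Nyquist rate = 2 × 51 kHz = 102 kHz.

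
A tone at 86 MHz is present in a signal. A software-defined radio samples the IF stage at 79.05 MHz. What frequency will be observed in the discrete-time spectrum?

86 MHz mod fs = 6.95 MHz.
6.95 MHz ≤ fs/2 = 39.525 MHz, appears at 6.95 MHz.

6.95 MHz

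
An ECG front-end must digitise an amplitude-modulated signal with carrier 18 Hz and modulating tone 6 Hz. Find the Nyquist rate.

AM sidebands sit at fc ± fm = 12 Hz and 24 Hz.
Highest-frequency component: 24 Hz.
Nyquist rate = 2 × 24 Hz = 48 Hz.

48 Hz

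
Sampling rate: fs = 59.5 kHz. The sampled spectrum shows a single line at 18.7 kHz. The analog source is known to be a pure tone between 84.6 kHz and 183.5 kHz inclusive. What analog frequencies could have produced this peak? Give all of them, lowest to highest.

100.3 kHz, 137.7 kHz, 159.8 kHz

Frequencies that alias to 18.7 kHz are k·fs ± 18.7 kHz for integer k ≥ 0.
k=0: 18.7 kHz.
k=1: 40.8 kHz, 78.2 kHz.
k=2: 100.3 kHz, 137.7 kHz.
k=3: 159.8 kHz, 197.2 kHz.
k=4: 219.3 kHz, 256.7 kHz.
Within [84.6 kHz, 183.5 kHz]: 100.3 kHz, 137.7 kHz, 159.8 kHz.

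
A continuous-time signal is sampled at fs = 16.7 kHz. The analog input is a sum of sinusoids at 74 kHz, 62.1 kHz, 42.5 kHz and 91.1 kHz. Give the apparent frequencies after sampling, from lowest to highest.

fs/2 = 8.35 kHz.
74 kHz mod fs = 7.2 kHz.
7.2 kHz ≤ fs/2 = 8.35 kHz, appears at 7.2 kHz.
62.1 kHz mod fs = 12 kHz.
12 kHz > fs/2 = 8.35 kHz, folds to fs − 12 kHz = 4.7 kHz.
42.5 kHz mod fs = 9.1 kHz.
9.1 kHz > fs/2 = 8.35 kHz, folds to fs − 9.1 kHz = 7.6 kHz.
91.1 kHz mod fs = 7.6 kHz.
7.6 kHz ≤ fs/2 = 8.35 kHz, appears at 7.6 kHz.
Distinct values: {4.7 kHz, 7.2 kHz, 7.6 kHz}.

4.7 kHz, 7.2 kHz, 7.6 kHz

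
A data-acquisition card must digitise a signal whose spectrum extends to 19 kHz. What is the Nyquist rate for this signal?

Nyquist rate = 2 × 19 kHz = 38 kHz.

38 kHz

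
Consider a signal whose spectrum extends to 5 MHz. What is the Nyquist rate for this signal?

10 MHz

Nyquist rate = 2 × 5 MHz = 10 MHz.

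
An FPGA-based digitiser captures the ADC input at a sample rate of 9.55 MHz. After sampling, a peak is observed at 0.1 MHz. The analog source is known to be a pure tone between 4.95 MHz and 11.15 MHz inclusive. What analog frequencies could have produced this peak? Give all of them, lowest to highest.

9.45 MHz, 9.65 MHz

Frequencies that alias to 0.1 MHz are k·fs ± 0.1 MHz for integer k ≥ 0.
k=0: 0.1 MHz.
k=1: 9.45 MHz, 9.65 MHz.
k=2: 19 MHz, 19.2 MHz.
Within [4.95 MHz, 11.15 MHz]: 9.45 MHz, 9.65 MHz.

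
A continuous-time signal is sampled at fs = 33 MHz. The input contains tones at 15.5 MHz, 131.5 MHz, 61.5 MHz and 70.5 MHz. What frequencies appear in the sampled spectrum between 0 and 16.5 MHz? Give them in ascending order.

0.5 MHz, 4.5 MHz, 15.5 MHz

fs/2 = 16.5 MHz.
15.5 MHz ≤ fs/2 = 16.5 MHz, passes unchanged.
131.5 MHz mod fs = 32.5 MHz.
32.5 MHz > fs/2 = 16.5 MHz, folds to fs − 32.5 MHz = 0.5 MHz.
61.5 MHz mod fs = 28.5 MHz.
28.5 MHz > fs/2 = 16.5 MHz, folds to fs − 28.5 MHz = 4.5 MHz.
70.5 MHz mod fs = 4.5 MHz.
4.5 MHz ≤ fs/2 = 16.5 MHz, appears at 4.5 MHz.
Distinct values: {0.5 MHz, 4.5 MHz, 15.5 MHz}.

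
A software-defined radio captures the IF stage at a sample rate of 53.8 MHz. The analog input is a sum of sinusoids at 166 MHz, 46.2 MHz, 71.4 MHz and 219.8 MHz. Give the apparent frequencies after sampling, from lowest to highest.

4.6 MHz, 7.6 MHz, 17.6 MHz

fs/2 = 26.9 MHz.
166 MHz mod fs = 4.6 MHz.
4.6 MHz ≤ fs/2 = 26.9 MHz, appears at 4.6 MHz.
46.2 MHz > fs/2 = 26.9 MHz, folds to fs − 46.2 MHz = 7.6 MHz.
71.4 MHz mod fs = 17.6 MHz.
17.6 MHz ≤ fs/2 = 26.9 MHz, appears at 17.6 MHz.
219.8 MHz mod fs = 4.6 MHz.
4.6 MHz ≤ fs/2 = 26.9 MHz, appears at 4.6 MHz.
Distinct values: {4.6 MHz, 7.6 MHz, 17.6 MHz}.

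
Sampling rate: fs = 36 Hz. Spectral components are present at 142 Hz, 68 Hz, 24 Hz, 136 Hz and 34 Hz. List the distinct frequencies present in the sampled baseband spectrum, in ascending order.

fs/2 = 18 Hz.
142 Hz mod fs = 34 Hz.
34 Hz > fs/2 = 18 Hz, folds to fs − 34 Hz = 2 Hz.
68 Hz mod fs = 32 Hz.
32 Hz > fs/2 = 18 Hz, folds to fs − 32 Hz = 4 Hz.
24 Hz > fs/2 = 18 Hz, folds to fs − 24 Hz = 12 Hz.
136 Hz mod fs = 28 Hz.
28 Hz > fs/2 = 18 Hz, folds to fs − 28 Hz = 8 Hz.
34 Hz > fs/2 = 18 Hz, folds to fs − 34 Hz = 2 Hz.
Distinct values: {2 Hz, 4 Hz, 8 Hz, 12 Hz}.

2 Hz, 4 Hz, 8 Hz, 12 Hz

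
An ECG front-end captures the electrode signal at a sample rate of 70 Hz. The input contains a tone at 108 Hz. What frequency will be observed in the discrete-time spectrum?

32 Hz

108 Hz mod fs = 38 Hz.
38 Hz > fs/2 = 35 Hz, folds to fs − 38 Hz = 32 Hz.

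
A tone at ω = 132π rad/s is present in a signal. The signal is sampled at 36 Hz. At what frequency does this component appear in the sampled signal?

6 Hz

ω = 132π rad/s → f = ω/(2π) = 66 Hz.
66 Hz mod fs = 30 Hz.
30 Hz > fs/2 = 18 Hz, folds to fs − 30 Hz = 6 Hz.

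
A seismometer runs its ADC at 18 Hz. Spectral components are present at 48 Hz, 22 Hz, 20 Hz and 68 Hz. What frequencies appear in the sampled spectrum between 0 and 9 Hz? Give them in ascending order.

2 Hz, 4 Hz, 6 Hz

fs/2 = 9 Hz.
48 Hz mod fs = 12 Hz.
12 Hz > fs/2 = 9 Hz, folds to fs − 12 Hz = 6 Hz.
22 Hz mod fs = 4 Hz.
4 Hz ≤ fs/2 = 9 Hz, appears at 4 Hz.
20 Hz mod fs = 2 Hz.
2 Hz ≤ fs/2 = 9 Hz, appears at 2 Hz.
68 Hz mod fs = 14 Hz.
14 Hz > fs/2 = 9 Hz, folds to fs − 14 Hz = 4 Hz.
Distinct values: {2 Hz, 4 Hz, 6 Hz}.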